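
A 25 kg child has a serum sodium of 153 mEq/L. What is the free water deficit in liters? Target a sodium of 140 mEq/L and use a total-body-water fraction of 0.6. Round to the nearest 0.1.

TBW = 0.6 · 25 = 15 L
Free water deficit = TBW · (Na/140 − 1)
= 15 · (153/140 − 1)
= 15 · 0.0929
= 1.39 L

1.4 L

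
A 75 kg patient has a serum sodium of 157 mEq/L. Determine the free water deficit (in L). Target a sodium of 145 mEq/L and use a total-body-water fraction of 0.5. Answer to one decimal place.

3.1 L

TBW = 0.5 · 75 = 37.5 L
Free water deficit = TBW · (Na/145 − 1)
= 37.5 · (157/145 − 1)
= 37.5 · 0.0828
= 3.1 L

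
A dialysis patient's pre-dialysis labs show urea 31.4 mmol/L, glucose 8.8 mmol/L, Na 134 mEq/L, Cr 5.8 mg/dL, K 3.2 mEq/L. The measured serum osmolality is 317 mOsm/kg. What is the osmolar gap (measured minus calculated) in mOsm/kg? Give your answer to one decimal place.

Calculated osmolality = 2·Na + glucose + urea
= 2·134 + 8.8 + 31.4
= 268 + 8.80 + 31.40
= 308.2 mOsm/kg ≈ 308.2 mOsm/kg
Osmolar gap = measured − calculated = 317 − 308.2 = 8.8 mOsm/kg

8.8 mOsm/kg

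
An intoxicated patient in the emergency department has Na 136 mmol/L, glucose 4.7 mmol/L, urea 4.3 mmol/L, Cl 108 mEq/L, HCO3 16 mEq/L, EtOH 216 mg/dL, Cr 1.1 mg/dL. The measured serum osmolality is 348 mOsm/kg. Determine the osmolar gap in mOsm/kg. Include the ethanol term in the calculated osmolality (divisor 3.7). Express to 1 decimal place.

Calculated osmolality = 2·Na + glucose + urea + ethanol/3.7
= 2·136 + 4.7 + 4.3 + 216/3.7
= 272 + 4.70 + 4.30 + 58.38
= 339.38 mOsm/kg ≈ 339.4 mOsm/kg
Osmolar gap = measured − calculated = 348 − 339.4 = 8.6 mOsm/kg

8.6 mOsm/kg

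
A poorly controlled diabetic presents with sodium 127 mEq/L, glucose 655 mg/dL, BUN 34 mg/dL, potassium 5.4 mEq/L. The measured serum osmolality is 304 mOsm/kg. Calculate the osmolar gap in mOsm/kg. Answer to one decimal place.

1.5 mOsm/kg

Calculated osmolality = 2·Na + glucose/18 + BUN/2.8
= 2·127 + 655/18 + 34/2.8
= 254 + 36.39 + 12.14
= 302.53 mOsm/kg ≈ 302.5 mOsm/kg
Osmolar gap = measured − calculated = 304 − 302.5 = 1.5 mOsm/kg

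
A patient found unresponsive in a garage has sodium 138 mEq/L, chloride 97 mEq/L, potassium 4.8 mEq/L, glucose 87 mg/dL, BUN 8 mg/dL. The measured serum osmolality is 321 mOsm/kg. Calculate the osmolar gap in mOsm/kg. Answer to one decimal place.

37.3 mOsm/kg

Calculated osmolality = 2·Na + glucose/18 + BUN/2.8
= 2·138 + 87/18 + 8/2.8
= 276 + 4.83 + 2.86
= 283.69 mOsm/kg ≈ 283.7 mOsm/kg
Osmolar gap = measured − calculated = 321 − 283.7 = 37.3 mOsm/kg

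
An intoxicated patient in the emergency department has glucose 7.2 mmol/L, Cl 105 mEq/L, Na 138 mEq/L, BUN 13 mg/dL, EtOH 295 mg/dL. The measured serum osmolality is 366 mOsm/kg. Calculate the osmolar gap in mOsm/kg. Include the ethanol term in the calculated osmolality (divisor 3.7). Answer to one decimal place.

-1.6 mOsm/kg

Calculated osmolality = 2·Na + glucose + BUN/2.8 + ethanol/3.7
= 2·138 + 7.2 + 13/2.8 + 295/3.7
= 276 + 7.20 + 4.64 + 79.73
= 367.57 mOsm/kg ≈ 367.6 mOsm/kg
Osmolar gap = measured − calculated = 366 − 367.6 = -1.6 mOsm/kg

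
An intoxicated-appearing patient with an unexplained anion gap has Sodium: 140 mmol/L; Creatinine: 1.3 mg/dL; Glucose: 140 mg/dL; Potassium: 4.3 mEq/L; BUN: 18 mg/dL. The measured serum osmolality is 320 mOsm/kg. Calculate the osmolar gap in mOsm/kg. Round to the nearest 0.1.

Calculated osmolality = 2·Na + glucose/18 + BUN/2.8
= 2·140 + 140/18 + 18/2.8
= 280 + 7.78 + 6.43
= 294.21 mOsm/kg ≈ 294.2 mOsm/kg
Osmolar gap = measured − calculated = 320 − 294.2 = 25.8 mOsm/kg

25.8 mOsm/kg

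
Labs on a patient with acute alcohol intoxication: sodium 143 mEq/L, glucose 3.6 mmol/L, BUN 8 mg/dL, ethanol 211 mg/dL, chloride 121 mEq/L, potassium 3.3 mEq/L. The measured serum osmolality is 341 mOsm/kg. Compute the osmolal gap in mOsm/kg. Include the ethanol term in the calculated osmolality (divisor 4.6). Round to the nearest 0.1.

Calculated osmolality = 2·Na + glucose + BUN/2.8 + ethanol/4.6
= 2·143 + 3.6 + 8/2.8 + 211/4.6
= 286 + 3.60 + 2.86 + 45.87
= 338.33 mOsm/kg ≈ 338.3 mOsm/kg
Osmolar gap = measured − calculated = 341 − 338.3 = 2.7 mOsm/kg

2.7 mOsm/kg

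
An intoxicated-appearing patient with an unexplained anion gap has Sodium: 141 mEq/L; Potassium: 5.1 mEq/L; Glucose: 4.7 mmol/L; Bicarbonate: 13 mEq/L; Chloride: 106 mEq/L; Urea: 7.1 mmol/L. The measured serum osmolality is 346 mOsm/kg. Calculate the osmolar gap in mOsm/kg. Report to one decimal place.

Calculated osmolality = 2·Na + glucose + urea
= 2·141 + 4.7 + 7.1
= 282 + 4.70 + 7.10
= 293.8 mOsm/kg ≈ 293.8 mOsm/kg
Osmolar gap = measured − calculated = 346 − 293.8 = 52.2 mOsm/kg

52.2 mOsm/kg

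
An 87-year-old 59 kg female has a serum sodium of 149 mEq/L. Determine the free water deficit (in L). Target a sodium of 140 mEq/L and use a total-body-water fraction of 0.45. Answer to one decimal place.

1.7 L

TBW = 0.45 · 59 = 26.55 L
Free water deficit = TBW · (Na/140 − 1)
= 26.55 · (149/140 − 1)
= 26.55 · 0.0643
= 1.71 L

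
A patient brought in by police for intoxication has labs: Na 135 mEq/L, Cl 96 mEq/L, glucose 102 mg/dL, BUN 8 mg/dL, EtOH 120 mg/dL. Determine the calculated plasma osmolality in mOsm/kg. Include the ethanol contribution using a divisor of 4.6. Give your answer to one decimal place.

304.6 mOsm/kg

Calculated osmolality = 2·Na + glucose/18 + BUN/2.8 + ethanol/4.6
= 2·135 + 102/18 + 8/2.8 + 120/4.6
= 270 + 5.67 + 2.86 + 26.09
= 304.62 mOsm/kg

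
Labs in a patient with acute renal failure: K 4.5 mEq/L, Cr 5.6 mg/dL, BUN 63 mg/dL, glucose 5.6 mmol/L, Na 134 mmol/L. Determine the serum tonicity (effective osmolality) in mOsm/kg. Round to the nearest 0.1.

Effective osmolality excludes urea (freely permeant across cell membranes):
2·Na + glucose
= 2·134 + 5.6
= 268 + 5.6
= 273.6 mOsm/kg

273.6 mOsm/kg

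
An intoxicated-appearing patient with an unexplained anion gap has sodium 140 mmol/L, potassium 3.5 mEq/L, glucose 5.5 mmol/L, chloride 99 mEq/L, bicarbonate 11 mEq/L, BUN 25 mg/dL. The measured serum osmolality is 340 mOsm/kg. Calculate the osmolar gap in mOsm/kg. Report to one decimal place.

45.6 mOsm/kg

Calculated osmolality = 2·Na + glucose + BUN/2.8
= 2·140 + 5.5 + 25/2.8
= 280 + 5.50 + 8.93
= 294.43 mOsm/kg ≈ 294.4 mOsm/kg
Osmolar gap = measured − calculated = 340 − 294.4 = 45.6 mOsm/kg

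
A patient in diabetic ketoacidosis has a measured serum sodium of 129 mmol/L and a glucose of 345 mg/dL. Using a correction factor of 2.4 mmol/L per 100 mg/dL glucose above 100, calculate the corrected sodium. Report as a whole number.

135 mmol/L

Corrected Na = measured Na + 2.4 · (glucose − 100)/100
= 129 + 2.4 · (345 − 100)/100
= 129 + 5.9
= 134.9 mmol/L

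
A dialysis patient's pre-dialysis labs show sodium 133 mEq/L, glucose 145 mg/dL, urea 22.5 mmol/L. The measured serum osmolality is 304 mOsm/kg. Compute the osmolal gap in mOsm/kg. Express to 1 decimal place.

7.4 mOsm/kg

Calculated osmolality = 2·Na + glucose/18 + urea
= 2·133 + 145/18 + 22.5
= 266 + 8.06 + 22.50
= 296.56 mOsm/kg ≈ 296.6 mOsm/kg
Osmolar gap = measured − calculated = 304 − 296.6 = 7.4 mOsm/kg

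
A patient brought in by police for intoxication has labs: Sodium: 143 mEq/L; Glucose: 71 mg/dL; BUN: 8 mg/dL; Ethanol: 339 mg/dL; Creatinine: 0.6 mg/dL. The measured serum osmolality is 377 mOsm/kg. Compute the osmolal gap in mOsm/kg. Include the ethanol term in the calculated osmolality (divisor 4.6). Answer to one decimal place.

Calculated osmolality = 2·Na + glucose/18 + BUN/2.8 + ethanol/4.6
= 2·143 + 71/18 + 8/2.8 + 339/4.6
= 286 + 3.94 + 2.86 + 73.70
= 366.5 mOsm/kg ≈ 366.5 mOsm/kg
Osmolar gap = measured − calculated = 377 − 366.5 = 10.5 mOsm/kg

10.5 mOsm/kg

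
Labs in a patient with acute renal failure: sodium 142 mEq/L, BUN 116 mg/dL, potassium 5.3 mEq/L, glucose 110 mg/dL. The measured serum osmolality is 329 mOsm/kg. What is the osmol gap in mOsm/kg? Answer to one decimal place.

Calculated osmolality = 2·Na + glucose/18 + BUN/2.8
= 2·142 + 110/18 + 116/2.8
= 284 + 6.11 + 41.43
= 331.54 mOsm/kg ≈ 331.5 mOsm/kg
Osmolar gap = measured − calculated = 329 − 331.5 = -2.5 mOsm/kg

-2.5 mOsm/kg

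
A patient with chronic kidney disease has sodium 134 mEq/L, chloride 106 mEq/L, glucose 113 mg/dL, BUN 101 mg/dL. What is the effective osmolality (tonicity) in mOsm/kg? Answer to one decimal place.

274.3 mOsm/kg

Effective osmolality excludes urea (freely permeant across cell membranes):
2·Na + glucose/18
= 2·134 + 113/18
= 268 + 6.28
= 274.28 mOsm/kg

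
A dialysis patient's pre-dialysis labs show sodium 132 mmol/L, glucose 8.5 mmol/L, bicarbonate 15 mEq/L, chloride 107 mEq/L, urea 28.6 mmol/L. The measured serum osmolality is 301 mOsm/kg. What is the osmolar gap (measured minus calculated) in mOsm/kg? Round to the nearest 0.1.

-0.1 mOsm/kg

Calculated osmolality = 2·Na + glucose + urea
= 2·132 + 8.5 + 28.6
= 264 + 8.50 + 28.60
= 301.1 mOsm/kg ≈ 301.1 mOsm/kg
Osmolar gap = measured − calculated = 301 − 301.1 = -0.1 mOsm/kg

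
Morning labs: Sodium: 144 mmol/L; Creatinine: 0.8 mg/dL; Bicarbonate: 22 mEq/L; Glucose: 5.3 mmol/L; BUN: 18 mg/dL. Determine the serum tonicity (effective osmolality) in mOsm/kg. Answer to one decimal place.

293.3 mOsm/kg

Effective osmolality excludes urea (freely permeant across cell membranes):
2·Na + glucose
= 2·144 + 5.3
= 288 + 5.3
= 293.3 mOsm/kg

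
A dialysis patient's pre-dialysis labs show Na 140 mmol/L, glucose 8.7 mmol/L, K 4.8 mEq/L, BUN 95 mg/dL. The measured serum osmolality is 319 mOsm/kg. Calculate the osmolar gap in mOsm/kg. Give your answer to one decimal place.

Calculated osmolality = 2·Na + glucose + BUN/2.8
= 2·140 + 8.7 + 95/2.8
= 280 + 8.70 + 33.93
= 322.63 mOsm/kg ≈ 322.6 mOsm/kg
Osmolar gap = measured − calculated = 319 − 322.6 = -3.6 mOsm/kg

-3.6 mOsm/kg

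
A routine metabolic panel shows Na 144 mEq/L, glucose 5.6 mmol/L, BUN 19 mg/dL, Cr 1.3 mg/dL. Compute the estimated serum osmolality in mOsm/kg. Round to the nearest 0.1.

300.4 mOsm/kg

Calculated osmolality = 2·Na + glucose + BUN/2.8
= 2·144 + 5.6 + 19/2.8
= 288 + 5.60 + 6.79
= 300.39 mOsm/kg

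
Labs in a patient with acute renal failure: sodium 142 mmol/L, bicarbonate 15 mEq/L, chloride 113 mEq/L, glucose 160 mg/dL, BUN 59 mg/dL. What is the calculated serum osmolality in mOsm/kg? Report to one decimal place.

314.0 mOsm/kg

Calculated osmolality = 2·Na + glucose/18 + BUN/2.8
= 2·142 + 160/18 + 59/2.8
= 284 + 8.89 + 21.07
= 313.96 mOsm/kg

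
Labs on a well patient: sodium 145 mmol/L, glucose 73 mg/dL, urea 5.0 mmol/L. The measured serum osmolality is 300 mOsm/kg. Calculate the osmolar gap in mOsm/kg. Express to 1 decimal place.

Calculated osmolality = 2·Na + glucose/18 + urea
= 2·145 + 73/18 + 5
= 290 + 4.06 + 5
= 299.06 mOsm/kg ≈ 299.1 mOsm/kg
Osmolar gap = measured − calculated = 300 − 299.1 = 0.9 mOsm/kg

0.9 mOsm/kg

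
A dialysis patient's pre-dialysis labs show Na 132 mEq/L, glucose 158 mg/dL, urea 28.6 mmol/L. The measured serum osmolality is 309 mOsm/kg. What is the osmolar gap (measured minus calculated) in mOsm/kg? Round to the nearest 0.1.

Calculated osmolality = 2·Na + glucose/18 + urea
= 2·132 + 158/18 + 28.6
= 264 + 8.78 + 28.60
= 301.38 mOsm/kg ≈ 301.4 mOsm/kg
Osmolar gap = measured − calculated = 309 − 301.4 = 7.6 mOsm/kg

7.6 mOsm/kg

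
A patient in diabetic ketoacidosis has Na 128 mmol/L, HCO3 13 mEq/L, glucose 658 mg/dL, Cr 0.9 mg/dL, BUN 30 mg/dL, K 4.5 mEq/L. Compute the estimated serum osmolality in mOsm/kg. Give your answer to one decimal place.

303.3 mOsm/kg

Calculated osmolality = 2·Na + glucose/18 + BUN/2.8
= 2·128 + 658/18 + 30/2.8
= 256 + 36.56 + 10.71
= 303.27 mOsm/kg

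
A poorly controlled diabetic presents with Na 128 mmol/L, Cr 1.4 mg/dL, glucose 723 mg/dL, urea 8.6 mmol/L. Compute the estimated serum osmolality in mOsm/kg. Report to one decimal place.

Calculated osmolality = 2·Na + glucose/18 + urea
= 2·128 + 723/18 + 8.6
= 256 + 40.17 + 8.60
= 304.77 mOsm/kg

304.8 mOsm/kg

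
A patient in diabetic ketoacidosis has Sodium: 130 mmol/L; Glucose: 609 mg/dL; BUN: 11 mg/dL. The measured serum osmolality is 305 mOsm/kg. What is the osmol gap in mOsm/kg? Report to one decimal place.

7.2 mOsm/kg

Calculated osmolality = 2·Na + glucose/18 + BUN/2.8
= 2·130 + 609/18 + 11/2.8
= 260 + 33.83 + 3.93
= 297.76 mOsm/kg ≈ 297.8 mOsm/kg
Osmolar gap = measured − calculated = 305 − 297.8 = 7.2 mOsm/kg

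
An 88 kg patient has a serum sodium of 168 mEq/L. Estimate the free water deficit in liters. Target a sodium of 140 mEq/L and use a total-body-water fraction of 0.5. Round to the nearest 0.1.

TBW = 0.5 · 88 = 44 L
Free water deficit = TBW · (Na/140 − 1)
= 44 · (168/140 − 1)
= 44 · 0.2
= 8.8 L

8.8 L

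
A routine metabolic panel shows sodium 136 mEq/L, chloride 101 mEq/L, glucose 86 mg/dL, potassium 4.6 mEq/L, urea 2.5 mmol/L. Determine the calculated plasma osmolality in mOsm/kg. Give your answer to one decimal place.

Calculated osmolality = 2·Na + glucose/18 + urea
= 2·136 + 86/18 + 2.5
= 272 + 4.78 + 2.50
= 279.28 mOsm/kg

279.3 mOsm/kg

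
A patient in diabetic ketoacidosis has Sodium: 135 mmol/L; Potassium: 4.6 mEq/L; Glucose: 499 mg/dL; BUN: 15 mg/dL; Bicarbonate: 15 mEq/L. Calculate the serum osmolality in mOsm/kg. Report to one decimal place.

Calculated osmolality = 2·Na + glucose/18 + BUN/2.8
= 2·135 + 499/18 + 15/2.8
= 270 + 27.72 + 5.36
= 303.08 mOsm/kg

303.1 mOsm/kg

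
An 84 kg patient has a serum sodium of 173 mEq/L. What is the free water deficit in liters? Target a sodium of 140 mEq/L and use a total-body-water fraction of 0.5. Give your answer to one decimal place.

TBW = 0.5 · 84 = 42 L
Free water deficit = TBW · (Na/140 − 1)
= 42 · (173/140 − 1)
= 42 · 0.2357
= 9.9 L

9.9 L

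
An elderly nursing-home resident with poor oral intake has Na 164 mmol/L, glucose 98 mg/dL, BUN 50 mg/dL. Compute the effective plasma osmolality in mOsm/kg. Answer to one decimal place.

Effective osmolality excludes urea (freely permeant across cell membranes):
2·Na + glucose/18
= 2·164 + 98/18
= 328 + 5.44
= 333.44 mOsm/kg

333.4 mOsm/kg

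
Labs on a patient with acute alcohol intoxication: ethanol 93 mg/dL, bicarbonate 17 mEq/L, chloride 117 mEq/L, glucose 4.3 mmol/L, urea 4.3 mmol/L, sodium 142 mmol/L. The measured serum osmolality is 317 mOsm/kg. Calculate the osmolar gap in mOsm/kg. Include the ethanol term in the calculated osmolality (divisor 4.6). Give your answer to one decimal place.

Calculated osmolality = 2·Na + glucose + urea + ethanol/4.6
= 2·142 + 4.3 + 4.3 + 93/4.6
= 284 + 4.30 + 4.30 + 20.22
= 312.82 mOsm/kg ≈ 312.8 mOsm/kg
Osmolar gap = measured − calculated = 317 − 312.8 = 4.2 mOsm/kg

4.2 mOsm/kg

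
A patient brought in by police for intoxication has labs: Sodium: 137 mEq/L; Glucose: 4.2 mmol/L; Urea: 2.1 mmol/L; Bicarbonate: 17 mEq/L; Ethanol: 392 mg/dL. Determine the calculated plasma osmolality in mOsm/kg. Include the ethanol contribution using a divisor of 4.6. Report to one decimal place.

Calculated osmolality = 2·Na + glucose + urea + ethanol/4.6
= 2·137 + 4.2 + 2.1 + 392/4.6
= 274 + 4.20 + 2.10 + 85.22
= 365.52 mOsm/kg

365.5 mOsm/kg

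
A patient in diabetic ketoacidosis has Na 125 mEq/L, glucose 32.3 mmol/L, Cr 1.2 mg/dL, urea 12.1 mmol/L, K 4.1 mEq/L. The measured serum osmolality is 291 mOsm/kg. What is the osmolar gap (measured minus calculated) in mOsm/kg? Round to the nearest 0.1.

-3.4 mOsm/kg

Calculated osmolality = 2·Na + glucose + urea
= 2·125 + 32.3 + 12.1
= 250 + 32.30 + 12.10
= 294.4 mOsm/kg ≈ 294.4 mOsm/kg
Osmolar gap = measured − calculated = 291 − 294.4 = -3.4 mOsm/kg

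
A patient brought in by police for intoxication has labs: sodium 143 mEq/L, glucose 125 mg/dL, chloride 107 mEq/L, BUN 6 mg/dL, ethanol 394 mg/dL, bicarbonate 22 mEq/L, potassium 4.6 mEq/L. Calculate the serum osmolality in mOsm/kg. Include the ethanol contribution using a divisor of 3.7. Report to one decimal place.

Calculated osmolality = 2·Na + glucose/18 + BUN/2.8 + ethanol/3.7
= 2·143 + 125/18 + 6/2.8 + 394/3.7
= 286 + 6.94 + 2.14 + 106.49
= 401.57 mOsm/kg

401.6 mOsm/kg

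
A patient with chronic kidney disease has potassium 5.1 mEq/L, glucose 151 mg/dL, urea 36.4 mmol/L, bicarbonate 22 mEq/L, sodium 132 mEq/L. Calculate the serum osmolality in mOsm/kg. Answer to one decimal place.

308.8 mOsm/kg

Calculated osmolality = 2·Na + glucose/18 + urea
= 2·132 + 151/18 + 36.4
= 264 + 8.39 + 36.40
= 308.79 mOsm/kg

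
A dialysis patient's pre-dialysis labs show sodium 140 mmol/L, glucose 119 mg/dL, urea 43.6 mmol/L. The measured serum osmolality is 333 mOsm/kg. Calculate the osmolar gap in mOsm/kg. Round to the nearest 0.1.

Calculated osmolality = 2·Na + glucose/18 + urea
= 2·140 + 119/18 + 43.6
= 280 + 6.61 + 43.60
= 330.21 mOsm/kg ≈ 330.2 mOsm/kg
Osmolar gap = measured − calculated = 333 − 330.2 = 2.8 mOsm/kg

2.8 mOsm/kg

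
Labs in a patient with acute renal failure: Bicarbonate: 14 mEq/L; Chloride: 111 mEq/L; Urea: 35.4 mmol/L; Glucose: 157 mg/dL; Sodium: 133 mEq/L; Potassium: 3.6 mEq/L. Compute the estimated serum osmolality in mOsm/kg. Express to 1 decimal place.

Calculated osmolality = 2·Na + glucose/18 + urea
= 2·133 + 157/18 + 35.4
= 266 + 8.72 + 35.40
= 310.12 mOsm/kg

310.1 mOsm/kg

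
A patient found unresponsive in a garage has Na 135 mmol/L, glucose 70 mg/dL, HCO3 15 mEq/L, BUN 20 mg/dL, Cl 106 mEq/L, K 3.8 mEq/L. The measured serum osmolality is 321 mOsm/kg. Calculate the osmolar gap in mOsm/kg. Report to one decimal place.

40.0 mOsm/kg

Calculated osmolality = 2·Na + glucose/18 + BUN/2.8
= 2·135 + 70/18 + 20/2.8
= 270 + 3.89 + 7.14
= 281.03 mOsm/kg ≈ 281.0 mOsm/kg
Osmolar gap = measured − calculated = 321 − 281.0 = 40.0 mOsm/kg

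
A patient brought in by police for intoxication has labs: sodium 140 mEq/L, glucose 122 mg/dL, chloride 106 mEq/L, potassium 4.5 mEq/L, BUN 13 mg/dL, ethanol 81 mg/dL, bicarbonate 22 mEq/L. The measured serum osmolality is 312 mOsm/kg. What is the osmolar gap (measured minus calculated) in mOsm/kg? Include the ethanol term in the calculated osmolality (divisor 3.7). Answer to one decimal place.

Calculated osmolality = 2·Na + glucose/18 + BUN/2.8 + ethanol/3.7
= 2·140 + 122/18 + 13/2.8 + 81/3.7
= 280 + 6.78 + 4.64 + 21.89
= 313.31 mOsm/kg ≈ 313.3 mOsm/kg
Osmolar gap = measured − calculated = 312 − 313.3 = -1.3 mOsm/kg

-1.3 mOsm/kg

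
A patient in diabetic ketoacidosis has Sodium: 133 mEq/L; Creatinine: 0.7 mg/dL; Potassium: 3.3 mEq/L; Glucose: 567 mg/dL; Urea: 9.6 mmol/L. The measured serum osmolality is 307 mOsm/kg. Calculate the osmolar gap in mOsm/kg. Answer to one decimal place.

-0.1 mOsm/kg

Calculated osmolality = 2·Na + glucose/18 + urea
= 2·133 + 567/18 + 9.6
= 266 + 31.50 + 9.60
= 307.1 mOsm/kg ≈ 307.1 mOsm/kg
Osmolar gap = measured − calculated = 307 − 307.1 = -0.1 mOsm/kg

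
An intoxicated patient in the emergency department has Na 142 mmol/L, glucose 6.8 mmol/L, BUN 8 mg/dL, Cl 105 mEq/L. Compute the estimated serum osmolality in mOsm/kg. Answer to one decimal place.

Calculated osmolality = 2·Na + glucose + BUN/2.8
= 2·142 + 6.8 + 8/2.8
= 284 + 6.80 + 2.86
= 293.66 mOsm/kg

293.7 mOsm/kg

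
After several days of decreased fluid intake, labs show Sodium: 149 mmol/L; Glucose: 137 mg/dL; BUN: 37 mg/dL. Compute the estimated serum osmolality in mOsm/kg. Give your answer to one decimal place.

Calculated osmolality = 2·Na + glucose/18 + BUN/2.8
= 2·149 + 137/18 + 37/2.8
= 298 + 7.61 + 13.21
= 318.82 mOsm/kg

318.8 mOsm/kg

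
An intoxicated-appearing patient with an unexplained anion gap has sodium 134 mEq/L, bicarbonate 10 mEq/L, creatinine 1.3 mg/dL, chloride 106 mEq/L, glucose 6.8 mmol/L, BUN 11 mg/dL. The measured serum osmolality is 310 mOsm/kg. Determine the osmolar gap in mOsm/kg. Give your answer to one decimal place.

31.3 mOsm/kg

Calculated osmolality = 2·Na + glucose + BUN/2.8
= 2·134 + 6.8 + 11/2.8
= 268 + 6.80 + 3.93
= 278.73 mOsm/kg ≈ 278.7 mOsm/kg
Osmolar gap = measured − calculated = 310 − 278.7 = 31.3 mOsm/kg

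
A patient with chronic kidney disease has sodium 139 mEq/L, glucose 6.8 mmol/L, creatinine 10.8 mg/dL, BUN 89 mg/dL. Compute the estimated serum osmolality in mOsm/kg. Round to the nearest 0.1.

316.6 mOsm/kg

Calculated osmolality = 2·Na + glucose + BUN/2.8
= 2·139 + 6.8 + 89/2.8
= 278 + 6.80 + 31.79
= 316.59 mOsm/kg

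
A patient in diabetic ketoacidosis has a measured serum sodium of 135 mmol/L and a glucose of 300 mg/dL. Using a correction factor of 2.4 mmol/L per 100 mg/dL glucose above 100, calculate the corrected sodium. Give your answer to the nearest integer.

Corrected Na = measured Na + 2.4 · (glucose − 100)/100
= 135 + 2.4 · (300 − 100)/100
= 135 + 4.8
= 139.8 mmol/L

140 mmol/L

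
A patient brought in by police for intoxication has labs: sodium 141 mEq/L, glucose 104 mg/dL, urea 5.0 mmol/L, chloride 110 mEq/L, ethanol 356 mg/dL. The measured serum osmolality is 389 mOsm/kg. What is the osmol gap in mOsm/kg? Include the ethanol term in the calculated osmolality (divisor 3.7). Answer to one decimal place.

Calculated osmolality = 2·Na + glucose/18 + urea + ethanol/3.7
= 2·141 + 104/18 + 5 + 356/3.7
= 282 + 5.78 + 5 + 96.22
= 389 mOsm/kg ≈ 389.0 mOsm/kg
Osmolar gap = measured − calculated = 389 − 389.0 = 0.0 mOsm/kg

0.0 mOsm/kg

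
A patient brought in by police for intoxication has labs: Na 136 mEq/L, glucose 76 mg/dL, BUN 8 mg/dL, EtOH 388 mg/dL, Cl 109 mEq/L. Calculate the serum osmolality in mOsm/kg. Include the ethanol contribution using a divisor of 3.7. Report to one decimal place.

383.9 mOsm/kg

Calculated osmolality = 2·Na + glucose/18 + BUN/2.8 + ethanol/3.7
= 2·136 + 76/18 + 8/2.8 + 388/3.7
= 272 + 4.22 + 2.86 + 104.86
= 383.94 mOsm/kg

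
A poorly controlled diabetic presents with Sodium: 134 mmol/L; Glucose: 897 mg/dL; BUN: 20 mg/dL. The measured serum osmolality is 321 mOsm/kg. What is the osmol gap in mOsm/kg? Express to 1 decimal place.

Calculated osmolality = 2·Na + glucose/18 + BUN/2.8
= 2·134 + 897/18 + 20/2.8
= 268 + 49.83 + 7.14
= 324.97 mOsm/kg ≈ 325.0 mOsm/kg
Osmolar gap = measured − calculated = 321 − 325.0 = -4.0 mOsm/kg

-4.0 mOsm/kg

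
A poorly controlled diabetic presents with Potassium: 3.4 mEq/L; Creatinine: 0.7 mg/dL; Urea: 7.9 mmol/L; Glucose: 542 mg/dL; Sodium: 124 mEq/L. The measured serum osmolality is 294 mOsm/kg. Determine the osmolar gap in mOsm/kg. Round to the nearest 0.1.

Calculated osmolality = 2·Na + glucose/18 + urea
= 2·124 + 542/18 + 7.9
= 248 + 30.11 + 7.90
= 286.01 mOsm/kg ≈ 286.0 mOsm/kg
Osmolar gap = measured − calculated = 294 − 286.0 = 8.0 mOsm/kg

8.0 mOsm/kg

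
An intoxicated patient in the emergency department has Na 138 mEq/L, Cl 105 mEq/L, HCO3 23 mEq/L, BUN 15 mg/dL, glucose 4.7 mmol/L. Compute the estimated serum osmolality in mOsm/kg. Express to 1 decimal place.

286.1 mOsm/kg

Calculated osmolality = 2·Na + glucose + BUN/2.8
= 2·138 + 4.7 + 15/2.8
= 276 + 4.70 + 5.36
= 286.06 mOsm/kg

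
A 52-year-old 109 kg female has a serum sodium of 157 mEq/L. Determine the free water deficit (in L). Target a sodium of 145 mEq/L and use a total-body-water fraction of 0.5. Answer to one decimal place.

TBW = 0.5 · 109 = 54.5 L
Free water deficit = TBW · (Na/145 − 1)
= 54.5 · (157/145 − 1)
= 54.5 · 0.0828
= 4.51 L

4.5 L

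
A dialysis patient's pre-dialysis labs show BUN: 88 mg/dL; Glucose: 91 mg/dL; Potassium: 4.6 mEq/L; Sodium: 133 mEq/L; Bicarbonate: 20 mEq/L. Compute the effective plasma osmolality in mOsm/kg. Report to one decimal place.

271.1 mOsm/kg

Effective osmolality excludes urea (freely permeant across cell membranes):
2·Na + glucose/18
= 2·133 + 91/18
= 266 + 5.06
= 271.06 mOsm/kg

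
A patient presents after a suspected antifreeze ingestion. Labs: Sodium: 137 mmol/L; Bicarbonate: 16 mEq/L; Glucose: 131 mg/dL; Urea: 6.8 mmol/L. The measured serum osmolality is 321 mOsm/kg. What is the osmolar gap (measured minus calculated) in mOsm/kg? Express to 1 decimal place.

Calculated osmolality = 2·Na + glucose/18 + urea
= 2·137 + 131/18 + 6.8
= 274 + 7.28 + 6.80
= 288.08 mOsm/kg ≈ 288.1 mOsm/kg
Osmolar gap = measured − calculated = 321 − 288.1 = 32.9 mOsm/kg

32.9 mOsm/kg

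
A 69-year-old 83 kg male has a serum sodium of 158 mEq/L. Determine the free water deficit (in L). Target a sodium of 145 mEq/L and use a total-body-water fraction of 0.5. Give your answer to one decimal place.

TBW = 0.5 · 83 = 41.5 L
Free water deficit = TBW · (Na/145 − 1)
= 41.5 · (158/145 − 1)
= 41.5 · 0.0897
= 3.72 L

3.7 L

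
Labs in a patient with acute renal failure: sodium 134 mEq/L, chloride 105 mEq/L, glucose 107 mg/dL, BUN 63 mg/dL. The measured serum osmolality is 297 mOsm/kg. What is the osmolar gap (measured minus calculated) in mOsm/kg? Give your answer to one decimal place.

Calculated osmolality = 2·Na + glucose/18 + BUN/2.8
= 2·134 + 107/18 + 63/2.8
= 268 + 5.94 + 22.50
= 296.44 mOsm/kg ≈ 296.4 mOsm/kg
Osmolar gap = measured − calculated = 297 − 296.4 = 0.6 mOsm/kg

0.6 mOsm/kg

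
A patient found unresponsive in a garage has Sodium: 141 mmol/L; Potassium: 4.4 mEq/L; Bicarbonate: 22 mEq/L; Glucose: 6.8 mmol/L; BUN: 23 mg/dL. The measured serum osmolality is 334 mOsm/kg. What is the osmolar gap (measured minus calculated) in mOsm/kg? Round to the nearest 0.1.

37.0 mOsm/kg

Calculated osmolality = 2·Na + glucose + BUN/2.8
= 2·141 + 6.8 + 23/2.8
= 282 + 6.80 + 8.21
= 297.01 mOsm/kg ≈ 297.0 mOsm/kg
Osmolar gap = measured − calculated = 334 − 297.0 = 37.0 mOsm/kg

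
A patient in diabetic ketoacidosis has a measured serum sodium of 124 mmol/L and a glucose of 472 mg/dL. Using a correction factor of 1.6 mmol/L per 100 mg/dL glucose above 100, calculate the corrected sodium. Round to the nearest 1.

Corrected Na = measured Na + 1.6 · (glucose − 100)/100
= 124 + 1.6 · (472 − 100)/100
= 124 + 6
= 130 mmol/L

130 mmol/L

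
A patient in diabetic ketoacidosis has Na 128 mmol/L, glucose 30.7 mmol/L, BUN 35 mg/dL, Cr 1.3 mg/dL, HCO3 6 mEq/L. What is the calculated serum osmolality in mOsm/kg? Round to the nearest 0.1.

Calculated osmolality = 2·Na + glucose + BUN/2.8
= 2·128 + 30.7 + 35/2.8
= 256 + 30.70 + 12.50
= 299.2 mOsm/kg

299.2 mOsm/kg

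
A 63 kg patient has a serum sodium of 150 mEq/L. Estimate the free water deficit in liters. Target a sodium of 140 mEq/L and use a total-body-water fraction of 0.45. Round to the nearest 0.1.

2.0 L

TBW = 0.45 · 63 = 28.35 L
Free water deficit = TBW · (Na/140 − 1)
= 28.35 · (150/140 − 1)
= 28.35 · 0.0714
= 2.02 L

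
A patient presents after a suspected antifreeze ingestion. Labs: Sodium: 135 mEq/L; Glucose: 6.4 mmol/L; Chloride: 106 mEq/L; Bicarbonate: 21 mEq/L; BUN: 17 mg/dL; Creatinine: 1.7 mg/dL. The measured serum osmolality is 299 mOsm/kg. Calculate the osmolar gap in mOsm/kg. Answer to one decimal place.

Calculated osmolality = 2·Na + glucose + BUN/2.8
= 2·135 + 6.4 + 17/2.8
= 270 + 6.40 + 6.07
= 282.47 mOsm/kg ≈ 282.5 mOsm/kg
Osmolar gap = measured − calculated = 299 − 282.5 = 16.5 mOsm/kg

16.5 mOsm/kg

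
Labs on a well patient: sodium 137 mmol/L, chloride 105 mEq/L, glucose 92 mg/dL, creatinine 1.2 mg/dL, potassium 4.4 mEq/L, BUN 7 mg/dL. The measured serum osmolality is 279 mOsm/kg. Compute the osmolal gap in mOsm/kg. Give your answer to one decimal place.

Calculated osmolality = 2·Na + glucose/18 + BUN/2.8
= 2·137 + 92/18 + 7/2.8
= 274 + 5.11 + 2.50
= 281.61 mOsm/kg ≈ 281.6 mOsm/kg
Osmolar gap = measured − calculated = 279 − 281.6 = -2.6 mOsm/kg

-2.6 mOsm/kg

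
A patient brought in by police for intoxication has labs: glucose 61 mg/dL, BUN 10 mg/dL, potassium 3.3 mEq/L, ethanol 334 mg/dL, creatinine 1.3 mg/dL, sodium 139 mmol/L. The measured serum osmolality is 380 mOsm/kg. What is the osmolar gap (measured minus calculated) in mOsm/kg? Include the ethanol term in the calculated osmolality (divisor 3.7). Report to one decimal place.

Calculated osmolality = 2·Na + glucose/18 + BUN/2.8 + ethanol/3.7
= 2·139 + 61/18 + 10/2.8 + 334/3.7
= 278 + 3.39 + 3.57 + 90.27
= 375.23 mOsm/kg ≈ 375.2 mOsm/kg
Osmolar gap = measured − calculated = 380 − 375.2 = 4.8 mOsm/kg

4.8 mOsm/kg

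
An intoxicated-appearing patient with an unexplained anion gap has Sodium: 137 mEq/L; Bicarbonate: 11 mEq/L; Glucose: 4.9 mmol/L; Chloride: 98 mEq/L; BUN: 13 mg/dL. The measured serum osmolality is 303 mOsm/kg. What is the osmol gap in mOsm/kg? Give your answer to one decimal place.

Calculated osmolality = 2·Na + glucose + BUN/2.8
= 2·137 + 4.9 + 13/2.8
= 274 + 4.90 + 4.64
= 283.54 mOsm/kg ≈ 283.5 mOsm/kg
Osmolar gap = measured − calculated = 303 − 283.5 = 19.5 mOsm/kg

19.5 mOsm/kg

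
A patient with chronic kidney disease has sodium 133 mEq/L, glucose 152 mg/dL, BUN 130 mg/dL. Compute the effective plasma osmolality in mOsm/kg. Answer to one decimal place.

274.4 mOsm/kg

Effective osmolality excludes urea (freely permeant across cell membranes):
2·Na + glucose/18
= 2·133 + 152/18
= 266 + 8.44
= 274.44 mOsm/kg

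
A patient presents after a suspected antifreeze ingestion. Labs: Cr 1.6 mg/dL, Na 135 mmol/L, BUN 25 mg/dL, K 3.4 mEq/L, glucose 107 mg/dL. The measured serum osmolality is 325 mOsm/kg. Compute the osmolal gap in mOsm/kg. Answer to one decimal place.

Calculated osmolality = 2·Na + glucose/18 + BUN/2.8
= 2·135 + 107/18 + 25/2.8
= 270 + 5.94 + 8.93
= 284.87 mOsm/kg ≈ 284.9 mOsm/kg
Osmolar gap = measured − calculated = 325 − 284.9 = 40.1 mOsm/kg

40.1 mOsm/kg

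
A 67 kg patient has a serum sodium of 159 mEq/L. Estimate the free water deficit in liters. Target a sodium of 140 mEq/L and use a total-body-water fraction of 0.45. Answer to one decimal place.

4.1 L

TBW = 0.45 · 67 = 30.15 L
Free water deficit = TBW · (Na/140 − 1)
= 30.15 · (159/140 − 1)
= 30.15 · 0.1357
= 4.09 L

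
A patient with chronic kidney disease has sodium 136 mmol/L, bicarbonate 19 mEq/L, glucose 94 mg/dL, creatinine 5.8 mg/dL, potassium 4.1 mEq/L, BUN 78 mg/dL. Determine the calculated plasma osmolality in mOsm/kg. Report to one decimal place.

Calculated osmolality = 2·Na + glucose/18 + BUN/2.8
= 2·136 + 94/18 + 78/2.8
= 272 + 5.22 + 27.86
= 305.08 mOsm/kg

305.1 mOsm/kg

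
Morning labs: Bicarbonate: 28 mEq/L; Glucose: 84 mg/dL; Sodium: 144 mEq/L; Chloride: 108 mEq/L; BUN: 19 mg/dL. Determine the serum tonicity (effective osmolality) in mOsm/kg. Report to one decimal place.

292.7 mOsm/kg

Effective osmolality excludes urea (freely permeant across cell membranes):
2·Na + glucose/18
= 2·144 + 84/18
= 288 + 4.67
= 292.67 mOsm/kg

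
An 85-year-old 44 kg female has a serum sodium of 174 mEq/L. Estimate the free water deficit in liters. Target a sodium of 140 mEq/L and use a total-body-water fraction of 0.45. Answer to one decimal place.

4.8 L

TBW = 0.45 · 44 = 19.8 L
Free water deficit = TBW · (Na/140 − 1)
= 19.8 · (174/140 − 1)
= 19.8 · 0.2429
= 4.81 L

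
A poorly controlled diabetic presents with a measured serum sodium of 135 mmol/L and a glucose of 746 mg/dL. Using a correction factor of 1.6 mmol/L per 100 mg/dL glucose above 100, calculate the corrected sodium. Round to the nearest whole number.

145 mmol/L

Corrected Na = measured Na + 1.6 · (glucose − 100)/100
= 135 + 1.6 · (746 − 100)/100
= 135 + 10.3
= 145.3 mmol/L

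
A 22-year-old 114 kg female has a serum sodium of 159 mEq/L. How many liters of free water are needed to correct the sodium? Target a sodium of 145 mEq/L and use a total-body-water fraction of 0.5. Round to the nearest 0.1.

TBW = 0.5 · 114 = 57 L
Free water deficit = TBW · (Na/145 − 1)
= 57 · (159/145 − 1)
= 57 · 0.0966
= 5.51 L

5.5 L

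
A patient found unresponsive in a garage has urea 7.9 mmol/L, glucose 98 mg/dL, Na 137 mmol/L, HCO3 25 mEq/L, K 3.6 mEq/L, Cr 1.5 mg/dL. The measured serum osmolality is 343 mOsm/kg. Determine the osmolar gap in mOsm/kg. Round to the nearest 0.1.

Calculated osmolality = 2·Na + glucose/18 + urea
= 2·137 + 98/18 + 7.9
= 274 + 5.44 + 7.90
= 287.34 mOsm/kg ≈ 287.3 mOsm/kg
Osmolar gap = measured − calculated = 343 − 287.3 = 55.7 mOsm/kg

55.7 mOsm/kg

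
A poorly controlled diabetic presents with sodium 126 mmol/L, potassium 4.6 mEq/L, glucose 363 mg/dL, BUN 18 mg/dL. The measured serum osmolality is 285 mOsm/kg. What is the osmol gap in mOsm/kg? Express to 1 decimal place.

6.4 mOsm/kg

Calculated osmolality = 2·Na + glucose/18 + BUN/2.8
= 2·126 + 363/18 + 18/2.8
= 252 + 20.17 + 6.43
= 278.6 mOsm/kg ≈ 278.6 mOsm/kg
Osmolar gap = measured − calculated = 285 − 278.6 = 6.4 mOsm/kg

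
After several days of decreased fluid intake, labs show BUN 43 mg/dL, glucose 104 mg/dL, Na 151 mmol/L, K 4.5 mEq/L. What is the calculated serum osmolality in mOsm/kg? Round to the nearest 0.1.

Calculated osmolality = 2·Na + glucose/18 + BUN/2.8
= 2·151 + 104/18 + 43/2.8
= 302 + 5.78 + 15.36
= 323.14 mOsm/kg

323.1 mOsm/kg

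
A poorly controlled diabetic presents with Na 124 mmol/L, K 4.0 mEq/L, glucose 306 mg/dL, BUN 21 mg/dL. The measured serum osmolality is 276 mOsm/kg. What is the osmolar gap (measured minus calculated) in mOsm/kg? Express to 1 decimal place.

3.5 mOsm/kg

Calculated osmolality = 2·Na + glucose/18 + BUN/2.8
= 2·124 + 306/18 + 21/2.8
= 248 + 17 + 7.50
= 272.5 mOsm/kg ≈ 272.5 mOsm/kg
Osmolar gap = measured − calculated = 276 − 272.5 = 3.5 mOsm/kg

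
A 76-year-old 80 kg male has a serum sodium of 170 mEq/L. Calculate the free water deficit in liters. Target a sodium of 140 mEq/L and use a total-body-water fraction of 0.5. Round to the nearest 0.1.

TBW = 0.5 · 80 = 40 L
Free water deficit = TBW · (Na/140 − 1)
= 40 · (170/140 − 1)
= 40 · 0.2143
= 8.57 L

8.6 L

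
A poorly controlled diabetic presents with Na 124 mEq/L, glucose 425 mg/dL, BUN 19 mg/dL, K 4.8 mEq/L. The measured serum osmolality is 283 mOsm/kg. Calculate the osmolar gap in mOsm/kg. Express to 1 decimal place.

4.6 mOsm/kg

Calculated osmolality = 2·Na + glucose/18 + BUN/2.8
= 2·124 + 425/18 + 19/2.8
= 248 + 23.61 + 6.79
= 278.4 mOsm/kg ≈ 278.4 mOsm/kg
Osmolar gap = measured − calculated = 283 − 278.4 = 4.6 mOsm/kg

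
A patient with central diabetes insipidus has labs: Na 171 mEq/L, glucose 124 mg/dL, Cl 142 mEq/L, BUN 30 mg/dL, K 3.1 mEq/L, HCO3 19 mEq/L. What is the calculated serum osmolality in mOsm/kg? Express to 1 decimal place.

Calculated osmolality = 2·Na + glucose/18 + BUN/2.8
= 2·171 + 124/18 + 30/2.8
= 342 + 6.89 + 10.71
= 359.6 mOsm/kg

359.6 mOsm/kg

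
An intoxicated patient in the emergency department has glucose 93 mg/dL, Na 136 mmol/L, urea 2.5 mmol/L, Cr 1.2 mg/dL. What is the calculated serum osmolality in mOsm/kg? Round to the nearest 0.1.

279.7 mOsm/kg

Calculated osmolality = 2·Na + glucose/18 + urea
= 2·136 + 93/18 + 2.5
= 272 + 5.17 + 2.50
= 279.67 mOsm/kg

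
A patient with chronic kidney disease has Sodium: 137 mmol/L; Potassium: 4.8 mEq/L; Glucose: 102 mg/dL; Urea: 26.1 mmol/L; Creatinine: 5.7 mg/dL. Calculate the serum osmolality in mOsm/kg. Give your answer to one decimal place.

Calculated osmolality = 2·Na + glucose/18 + urea
= 2·137 + 102/18 + 26.1
= 274 + 5.67 + 26.10
= 305.77 mOsm/kg

305.8 mOsm/kg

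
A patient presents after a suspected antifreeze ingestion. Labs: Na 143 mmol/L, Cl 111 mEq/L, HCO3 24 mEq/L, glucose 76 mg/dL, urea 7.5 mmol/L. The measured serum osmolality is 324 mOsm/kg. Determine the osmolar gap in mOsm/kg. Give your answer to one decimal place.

26.3 mOsm/kg

Calculated osmolality = 2·Na + glucose/18 + urea
= 2·143 + 76/18 + 7.5
= 286 + 4.22 + 7.50
= 297.72 mOsm/kg ≈ 297.7 mOsm/kg
Osmolar gap = measured − calculated = 324 − 297.7 = 26.3 mOsm/kg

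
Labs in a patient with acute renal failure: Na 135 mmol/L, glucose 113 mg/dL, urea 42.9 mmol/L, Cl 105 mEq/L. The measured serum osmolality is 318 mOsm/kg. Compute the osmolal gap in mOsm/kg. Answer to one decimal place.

Calculated osmolality = 2·Na + glucose/18 + urea
= 2·135 + 113/18 + 42.9
= 270 + 6.28 + 42.90
= 319.18 mOsm/kg ≈ 319.2 mOsm/kg
Osmolar gap = measured − calculated = 318 − 319.2 = -1.2 mOsm/kg

-1.2 mOsm/kg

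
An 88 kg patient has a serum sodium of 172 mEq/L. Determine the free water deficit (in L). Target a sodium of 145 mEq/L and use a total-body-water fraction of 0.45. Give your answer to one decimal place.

TBW = 0.45 · 88 = 39.6 L
Free water deficit = TBW · (Na/145 − 1)
= 39.6 · (172/145 − 1)
= 39.6 · 0.1862
= 7.37 L

7.4 L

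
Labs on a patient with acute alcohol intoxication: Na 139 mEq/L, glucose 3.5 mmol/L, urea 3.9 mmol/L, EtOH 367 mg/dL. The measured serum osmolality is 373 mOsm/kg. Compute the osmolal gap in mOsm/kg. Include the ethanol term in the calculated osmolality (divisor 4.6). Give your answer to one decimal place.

Calculated osmolality = 2·Na + glucose + urea + ethanol/4.6
= 2·139 + 3.5 + 3.9 + 367/4.6
= 278 + 3.50 + 3.90 + 79.78
= 365.18 mOsm/kg ≈ 365.2 mOsm/kg
Osmolar gap = measured − calculated = 373 − 365.2 = 7.8 mOsm/kg

7.8 mOsm/kg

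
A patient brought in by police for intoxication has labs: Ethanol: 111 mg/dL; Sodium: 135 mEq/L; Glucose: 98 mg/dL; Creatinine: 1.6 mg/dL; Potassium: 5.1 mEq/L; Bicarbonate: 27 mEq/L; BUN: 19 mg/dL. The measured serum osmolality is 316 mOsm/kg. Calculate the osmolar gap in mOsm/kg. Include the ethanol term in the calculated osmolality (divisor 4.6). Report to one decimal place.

Calculated osmolality = 2·Na + glucose/18 + BUN/2.8 + ethanol/4.6
= 2·135 + 98/18 + 19/2.8 + 111/4.6
= 270 + 5.44 + 6.79 + 24.13
= 306.36 mOsm/kg ≈ 306.4 mOsm/kg
Osmolar gap = measured − calculated = 316 − 306.4 = 9.6 mOsm/kg

9.6 mOsm/kg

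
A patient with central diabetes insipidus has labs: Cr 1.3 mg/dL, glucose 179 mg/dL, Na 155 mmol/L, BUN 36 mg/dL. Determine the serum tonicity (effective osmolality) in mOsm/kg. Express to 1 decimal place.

319.9 mOsm/kg

Effective osmolality excludes urea (freely permeant across cell membranes):
2·Na + glucose/18
= 2·155 + 179/18
= 310 + 9.94
= 319.94 mOsm/kg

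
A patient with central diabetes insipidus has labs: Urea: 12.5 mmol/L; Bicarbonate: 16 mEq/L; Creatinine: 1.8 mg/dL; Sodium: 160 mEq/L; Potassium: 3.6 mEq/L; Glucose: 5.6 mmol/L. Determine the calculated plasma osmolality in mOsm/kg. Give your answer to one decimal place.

Calculated osmolality = 2·Na + glucose + urea
= 2·160 + 5.6 + 12.5
= 320 + 5.60 + 12.50
= 338.1 mOsm/kg

338.1 mOsm/kg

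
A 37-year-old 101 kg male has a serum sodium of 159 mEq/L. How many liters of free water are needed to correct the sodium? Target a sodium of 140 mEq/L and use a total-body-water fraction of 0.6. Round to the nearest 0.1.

TBW = 0.6 · 101 = 60.6 L
Free water deficit = TBW · (Na/140 − 1)
= 60.6 · (159/140 − 1)
= 60.6 · 0.1357
= 8.22 L

8.2 L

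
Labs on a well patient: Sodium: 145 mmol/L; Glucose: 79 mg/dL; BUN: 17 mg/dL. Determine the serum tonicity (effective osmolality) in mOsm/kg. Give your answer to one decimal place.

294.4 mOsm/kg

Effective osmolality excludes urea (freely permeant across cell membranes):
2·Na + glucose/18
= 2·145 + 79/18
= 290 + 4.39
= 294.39 mOsm/kg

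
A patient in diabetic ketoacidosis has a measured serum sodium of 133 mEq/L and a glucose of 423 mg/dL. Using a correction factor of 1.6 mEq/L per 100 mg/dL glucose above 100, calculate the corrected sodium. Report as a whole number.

Corrected Na = measured Na + 1.6 · (glucose − 100)/100
= 133 + 1.6 · (423 − 100)/100
= 133 + 5.2
= 138.2 mEq/L

138 mEq/L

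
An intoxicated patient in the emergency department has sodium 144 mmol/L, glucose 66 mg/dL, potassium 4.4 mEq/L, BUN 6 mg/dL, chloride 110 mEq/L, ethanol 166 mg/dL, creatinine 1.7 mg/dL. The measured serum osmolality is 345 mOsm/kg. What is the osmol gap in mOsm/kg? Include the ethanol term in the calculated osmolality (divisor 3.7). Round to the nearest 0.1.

Calculated osmolality = 2·Na + glucose/18 + BUN/2.8 + ethanol/3.7
= 2·144 + 66/18 + 6/2.8 + 166/3.7
= 288 + 3.67 + 2.14 + 44.86
= 338.67 mOsm/kg ≈ 338.7 mOsm/kg
Osmolar gap = measured − calculated = 345 − 338.7 = 6.3 mOsm/kg

6.3 mOsm/kg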